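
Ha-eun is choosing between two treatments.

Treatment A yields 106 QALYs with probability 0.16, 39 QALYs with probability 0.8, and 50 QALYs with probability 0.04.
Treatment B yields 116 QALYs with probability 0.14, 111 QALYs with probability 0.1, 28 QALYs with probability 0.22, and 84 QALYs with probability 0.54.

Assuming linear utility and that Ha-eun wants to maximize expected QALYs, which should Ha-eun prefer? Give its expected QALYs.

Treatment A = 0.16 × 106 + 0.8 × 39 + 0.04 × 50 = 16.96 + 31.2 + 2 = 50.16
Treatment B = 0.14 × 116 + 0.1 × 111 + 0.22 × 28 + 0.54 × 84 = 16.24 + 11.1 + 6.16 + 45.36 = 78.86

Treatment B (78.86 QALYs)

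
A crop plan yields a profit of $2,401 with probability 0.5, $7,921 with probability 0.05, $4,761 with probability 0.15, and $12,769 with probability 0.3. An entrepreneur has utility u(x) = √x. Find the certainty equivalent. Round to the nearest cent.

$5,358.24

E[u] = 0.5·√2401 + 0.05·√7921 + 0.15·√4761 + 0.3·√12769 = 0.5·49 + 0.05·89 + 0.15·69 + 0.3·113 = 73.2
CE = (73.2)² = 5358.24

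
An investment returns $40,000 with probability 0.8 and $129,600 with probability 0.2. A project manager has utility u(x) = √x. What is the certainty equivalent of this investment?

$53,824

E[u] = 0.8·√40000 + 0.2·√129600 = 0.8·200 + 0.2·360 = 232
CE = (232)² = 53824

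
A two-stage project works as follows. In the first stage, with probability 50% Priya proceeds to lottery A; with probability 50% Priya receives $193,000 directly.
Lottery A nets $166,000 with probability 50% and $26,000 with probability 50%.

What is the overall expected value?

$144,500

EV(A) = 0.5 × 166000 + 0.5 × 26000 = 83000 + 13000 = 96000
Branch B: 193000 (certain)
Overall = 0.5 × 96000 + 0.5 × 193000 = 48000 + 96500 = 144500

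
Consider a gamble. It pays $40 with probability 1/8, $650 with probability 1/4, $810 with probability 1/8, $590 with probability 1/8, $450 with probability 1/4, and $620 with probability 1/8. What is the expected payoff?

EV = 1/8 × 40 + 1/4 × 650 + 1/8 × 810 + 1/8 × 590 + 1/4 × 450 + 1/8 × 620 = 5 + 162.5 + 101.25 + 73.75 + 112.5 + 77.5 = 532.5

$532.50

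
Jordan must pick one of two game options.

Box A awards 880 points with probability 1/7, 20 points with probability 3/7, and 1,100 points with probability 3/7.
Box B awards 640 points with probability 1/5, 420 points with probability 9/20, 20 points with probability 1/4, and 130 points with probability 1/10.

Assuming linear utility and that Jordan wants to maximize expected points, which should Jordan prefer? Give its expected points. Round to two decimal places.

Box A (605.71 points)

Box A = 1/7 × 880 + 3/7 × 20 + 3/7 × 1100 = 125.7143 + 8.5714 + 471.4286 = 605.7143
Box B = 1/5 × 640 + 9/20 × 420 + 1/4 × 20 + 1/10 × 130 = 128 + 189 + 5 + 13 = 335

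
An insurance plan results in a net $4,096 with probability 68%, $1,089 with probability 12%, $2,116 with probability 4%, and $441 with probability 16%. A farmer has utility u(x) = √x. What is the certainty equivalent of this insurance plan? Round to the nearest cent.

E[u] = 0.68·√4096 + 0.12·√1089 + 0.04·√2116 + 0.16·√441 = 0.68·64 + 0.12·33 + 0.04·46 + 0.16·21 = 52.68
CE = (52.68)² = 2775.1824

$2,775.18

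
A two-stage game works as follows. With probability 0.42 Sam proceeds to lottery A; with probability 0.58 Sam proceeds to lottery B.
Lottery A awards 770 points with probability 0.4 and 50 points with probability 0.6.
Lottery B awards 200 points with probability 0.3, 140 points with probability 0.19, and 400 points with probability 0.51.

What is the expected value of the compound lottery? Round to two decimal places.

310.51 points

EV(A) = 0.4 × 770 + 0.6 × 50 = 308 + 30 = 338
EV(B) = 0.3 × 200 + 0.19 × 140 + 0.51 × 400 = 60 + 26.6 + 204 = 290.6
Overall = 0.42 × 338 + 0.58 × 290.6 = 141.96 + 168.548 = 310.508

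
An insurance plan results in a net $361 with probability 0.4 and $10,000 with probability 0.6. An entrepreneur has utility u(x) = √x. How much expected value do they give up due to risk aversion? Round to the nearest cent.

E[u] = 0.4·√361 + 0.6·√10000 = 0.4·19 + 0.6·100 = 67.6
CE = (67.6)² = 4569.76
Risk premium = EV − CE = 6144.4 − 4569.76 = 1574.64

$1,574.64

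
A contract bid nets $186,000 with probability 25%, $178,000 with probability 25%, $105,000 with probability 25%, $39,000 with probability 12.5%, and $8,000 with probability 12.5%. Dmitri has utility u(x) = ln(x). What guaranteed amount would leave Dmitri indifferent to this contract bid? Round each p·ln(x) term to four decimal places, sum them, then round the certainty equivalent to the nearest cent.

$88,521.43

E[u] = 0.25·ln(186000) + 0.25·ln(178000) + 0.25·ln(105000) + 0.125·ln(39000) + 0.125·ln(8000) = 3.0334 + 3.0224 + 2.8904 + 1.3214 + 1.1234 = 11.3910
CE = e^11.3910 ≈ 88521.43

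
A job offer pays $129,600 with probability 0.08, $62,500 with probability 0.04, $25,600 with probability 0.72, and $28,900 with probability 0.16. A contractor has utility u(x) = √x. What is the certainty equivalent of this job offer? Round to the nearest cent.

E[u] = 0.08·√129600 + 0.04·√62500 + 0.72·√25600 + 0.16·√28900 = 0.08·360 + 0.04·250 + 0.72·160 + 0.16·170 = 181.2
CE = (181.2)² = 32833.44

$32,833.44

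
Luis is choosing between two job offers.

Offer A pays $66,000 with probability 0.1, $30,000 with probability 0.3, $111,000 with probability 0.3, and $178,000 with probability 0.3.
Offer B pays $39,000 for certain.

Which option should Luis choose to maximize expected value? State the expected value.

Offer A ($102,300)

Offer A = 0.1 × 66000 + 0.3 × 30000 + 0.3 × 111000 + 0.3 × 178000 = 6600 + 9000 + 33300 + 53400 = 102300
Offer B: 39000 (certain)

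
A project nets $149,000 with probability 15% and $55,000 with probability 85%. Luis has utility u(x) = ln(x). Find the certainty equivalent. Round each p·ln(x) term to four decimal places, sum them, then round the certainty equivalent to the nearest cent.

$63,869.68

E[u] = 0.15·ln(149000) + 0.85·ln(55000) = 1.7868 + 9.2778 = 11.0646
CE = e^11.0646 ≈ 63869.68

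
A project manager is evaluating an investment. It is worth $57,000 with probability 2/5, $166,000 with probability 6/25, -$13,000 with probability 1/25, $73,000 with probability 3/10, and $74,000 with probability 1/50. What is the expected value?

EV = 2/5 × 57000 + 6/25 × 166000 + 1/25 × (-13000) + 3/10 × 73000 + 1/50 × 74000 = 22800 + 39840 − 520 + 21900 + 1480 = 85500

$85,500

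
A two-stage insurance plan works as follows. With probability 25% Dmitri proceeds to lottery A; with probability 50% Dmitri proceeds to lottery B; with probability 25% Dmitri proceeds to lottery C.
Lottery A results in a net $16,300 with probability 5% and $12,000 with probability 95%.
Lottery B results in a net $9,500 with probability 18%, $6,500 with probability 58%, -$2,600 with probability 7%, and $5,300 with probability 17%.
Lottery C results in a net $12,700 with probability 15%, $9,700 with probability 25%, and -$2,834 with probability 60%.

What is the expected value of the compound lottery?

$6,810.65

EV(A) = 0.05 × 16300 + 0.95 × 12000 = 815 + 11400 = 12215
EV(B) = 0.18 × 9500 + 0.58 × 6500 + 0.07 × (-2600) + 0.17 × 5300 = 1710 + 3770 − 182 + 901 = 6199
EV(C) = 0.15 × 12700 + 0.25 × 9700 + 0.6 × (-2834) = 1905 + 2425 − 1700.4 = 2629.6
Overall = 0.25 × 12215 + 0.5 × 6199 + 0.25 × 2629.6 = 3053.75 + 3099.5 + 657.4 = 6810.65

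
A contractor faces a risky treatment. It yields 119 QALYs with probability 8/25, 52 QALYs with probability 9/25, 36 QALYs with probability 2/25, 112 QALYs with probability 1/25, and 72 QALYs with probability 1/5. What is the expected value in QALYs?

EV = 8/25 × 119 + 9/25 × 52 + 2/25 × 36 + 1/25 × 112 + 1/5 × 72 = 38.08 + 18.72 + 2.88 + 4.48 + 14.4 = 78.56

78.56 QALYs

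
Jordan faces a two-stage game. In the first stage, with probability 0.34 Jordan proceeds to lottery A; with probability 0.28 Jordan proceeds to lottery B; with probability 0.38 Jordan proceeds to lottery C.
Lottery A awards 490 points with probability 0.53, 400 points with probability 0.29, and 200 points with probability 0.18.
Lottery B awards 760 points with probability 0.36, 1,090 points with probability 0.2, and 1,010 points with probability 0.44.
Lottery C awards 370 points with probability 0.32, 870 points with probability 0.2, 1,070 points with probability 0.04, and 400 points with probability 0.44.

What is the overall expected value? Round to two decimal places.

596.31 points

EV(A) = 0.53 × 490 + 0.29 × 400 + 0.18 × 200 = 259.7 + 116 + 36 = 411.7
EV(B) = 0.36 × 760 + 0.2 × 1090 + 0.44 × 1010 = 273.6 + 218 + 444.4 = 936
EV(C) = 0.32 × 370 + 0.2 × 870 + 0.04 × 1070 + 0.44 × 400 = 118.4 + 174 + 42.8 + 176 = 511.2
Overall = 0.34 × 411.7 + 0.28 × 936 + 0.38 × 511.2 = 139.978 + 262.08 + 194.256 = 596.314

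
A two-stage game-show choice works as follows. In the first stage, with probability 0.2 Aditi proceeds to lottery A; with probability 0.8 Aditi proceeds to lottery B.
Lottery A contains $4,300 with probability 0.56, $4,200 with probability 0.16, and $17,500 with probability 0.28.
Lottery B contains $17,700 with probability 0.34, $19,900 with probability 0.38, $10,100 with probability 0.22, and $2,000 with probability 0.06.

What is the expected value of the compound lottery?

$14,333.60

EV(A) = 0.56 × 4300 + 0.16 × 4200 + 0.28 × 17500 = 2408 + 672 + 4900 = 7980
EV(B) = 0.34 × 17700 + 0.38 × 19900 + 0.22 × 10100 + 0.06 × 2000 = 6018 + 7562 + 2222 + 120 = 15922
Overall = 0.2 × 7980 + 0.8 × 15922 = 1596 + 12737.6 = 14333.6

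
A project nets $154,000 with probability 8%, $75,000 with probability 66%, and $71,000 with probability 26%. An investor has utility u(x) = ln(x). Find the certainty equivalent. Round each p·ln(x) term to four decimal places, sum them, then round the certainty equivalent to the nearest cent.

E[u] = 0.08·ln(154000) + 0.66·ln(75000) + 0.26·ln(71000) = 0.9556 + 7.4087 + 2.9043 = 11.2686
CE = e^11.2686 ≈ 78323.27

$78,323.27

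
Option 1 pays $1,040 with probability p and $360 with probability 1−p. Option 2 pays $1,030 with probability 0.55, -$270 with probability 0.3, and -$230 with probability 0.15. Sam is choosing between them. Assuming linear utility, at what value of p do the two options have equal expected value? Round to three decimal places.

p = 0.134

EV(Option 2) = 0.55 × 1030 + 0.3 × (-270) + 0.15 × (-230) = 566.5 − 81 − 34.5 = 451
p·1040 + (1−p)·360 = 451
680p + 360 = 451
p = (451 − 360) / 680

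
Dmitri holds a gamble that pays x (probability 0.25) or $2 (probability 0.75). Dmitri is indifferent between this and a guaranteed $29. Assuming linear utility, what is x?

x = $110

0.25·x + 0.75·2 = 29
0.25·x = 29 − 1.5 = 27.5
x = 27.5 / 0.25 = 110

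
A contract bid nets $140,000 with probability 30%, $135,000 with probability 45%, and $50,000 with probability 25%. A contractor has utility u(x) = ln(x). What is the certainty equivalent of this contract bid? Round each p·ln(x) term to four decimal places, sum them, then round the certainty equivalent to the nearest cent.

$106,468.03

E[u] = 0.3·ln(140000) + 0.45·ln(135000) + 0.25·ln(50000) = 3.5548 + 5.3159 + 2.7049 = 11.5756
CE = e^11.5756 ≈ 106468.03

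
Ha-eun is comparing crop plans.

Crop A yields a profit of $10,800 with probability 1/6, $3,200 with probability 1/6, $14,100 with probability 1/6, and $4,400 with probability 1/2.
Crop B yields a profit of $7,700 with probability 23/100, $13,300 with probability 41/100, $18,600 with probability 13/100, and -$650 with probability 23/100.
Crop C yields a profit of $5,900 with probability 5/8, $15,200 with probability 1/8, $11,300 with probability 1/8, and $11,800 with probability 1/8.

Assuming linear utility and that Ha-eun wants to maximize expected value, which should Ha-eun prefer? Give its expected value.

Crop A = 1/6 × 10800 + 1/6 × 3200 + 1/6 × 14100 + 1/2 × 4400 = 1800 + 533.3333 + 2350 + 2200 = 6883.3333
Crop B = 23/100 × 7700 + 41/100 × 13300 + 13/100 × 18600 + 23/100 × (-650) = 1771 + 5453 + 2418 − 149.5 = 9492.5
Crop C = 5/8 × 5900 + 1/8 × 15200 + 1/8 × 11300 + 1/8 × 11800 = 3687.5 + 1900 + 1412.5 + 1475 = 8475

Crop B ($9,492.50)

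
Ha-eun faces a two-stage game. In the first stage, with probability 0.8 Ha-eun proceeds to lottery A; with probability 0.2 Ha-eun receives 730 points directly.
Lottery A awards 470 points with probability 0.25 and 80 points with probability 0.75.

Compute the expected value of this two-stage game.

288 points

EV(A) = 0.25 × 470 + 0.75 × 80 = 117.5 + 60 = 177.5
Branch B: 730 (certain)
Overall = 0.8 × 177.5 + 0.2 × 730 = 142 + 146 = 288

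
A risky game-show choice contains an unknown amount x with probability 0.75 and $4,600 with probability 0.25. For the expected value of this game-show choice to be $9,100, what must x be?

0.75·x + 0.25·4600 = 9100
0.75·x = 9100 − 1150 = 7950
x = 7950 / 0.75 = 10600

x = $10,600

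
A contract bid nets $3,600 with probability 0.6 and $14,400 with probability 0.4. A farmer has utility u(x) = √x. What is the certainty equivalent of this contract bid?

E[u] = 0.6·√3600 + 0.4·√14400 = 0.6·60 + 0.4·120 = 84
CE = (84)² = 7056

$7,056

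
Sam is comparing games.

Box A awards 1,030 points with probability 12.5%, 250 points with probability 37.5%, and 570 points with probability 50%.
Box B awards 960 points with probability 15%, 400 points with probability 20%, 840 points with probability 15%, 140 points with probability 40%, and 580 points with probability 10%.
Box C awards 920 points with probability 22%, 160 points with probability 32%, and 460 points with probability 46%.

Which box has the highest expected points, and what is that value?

Box A = 0.125 × 1030 + 0.375 × 250 + 0.5 × 570 = 128.75 + 93.75 + 285 = 507.5
Box B = 0.15 × 960 + 0.2 × 400 + 0.15 × 840 + 0.4 × 140 + 0.1 × 580 = 144 + 80 + 126 + 56 + 58 = 464
Box C = 0.22 × 920 + 0.32 × 160 + 0.46 × 460 = 202.4 + 51.2 + 211.6 = 465.2

Box A (507.5 points)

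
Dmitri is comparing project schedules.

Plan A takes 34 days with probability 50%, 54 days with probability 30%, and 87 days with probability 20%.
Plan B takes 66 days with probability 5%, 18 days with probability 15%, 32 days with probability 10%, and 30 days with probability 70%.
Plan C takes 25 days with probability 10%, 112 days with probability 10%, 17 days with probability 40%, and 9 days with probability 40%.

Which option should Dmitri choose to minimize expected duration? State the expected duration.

Plan A = 0.5 × 34 + 0.3 × 54 + 0.2 × 87 = 17 + 16.2 + 17.4 = 50.6
Plan B = 0.05 × 66 + 0.15 × 18 + 0.1 × 32 + 0.7 × 30 = 3.3 + 2.7 + 3.2 + 21 = 30.2
Plan C = 0.1 × 25 + 0.1 × 112 + 0.4 × 17 + 0.4 × 9 = 2.5 + 11.2 + 6.8 + 3.6 = 24.1

Plan C (24.1 days)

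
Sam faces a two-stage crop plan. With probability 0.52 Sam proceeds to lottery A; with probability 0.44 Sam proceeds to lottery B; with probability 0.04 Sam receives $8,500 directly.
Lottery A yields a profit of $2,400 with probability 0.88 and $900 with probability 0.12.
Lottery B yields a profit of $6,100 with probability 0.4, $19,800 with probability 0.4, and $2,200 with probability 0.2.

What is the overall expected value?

EV(A) = 0.88 × 2400 + 0.12 × 900 = 2112 + 108 = 2220
EV(B) = 0.4 × 6100 + 0.4 × 19800 + 0.2 × 2200 = 2440 + 7920 + 440 = 10800
Branch C: 8500 (certain)
Overall = 0.52 × 2220 + 0.44 × 10800 + 0.04 × 8500 = 1154.4 + 4752 + 340 = 6246.4

$6,246.40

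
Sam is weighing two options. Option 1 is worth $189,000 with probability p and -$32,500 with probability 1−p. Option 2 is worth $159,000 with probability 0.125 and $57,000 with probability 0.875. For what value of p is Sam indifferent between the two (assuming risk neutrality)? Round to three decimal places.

p = 0.462

EV(Option 2) = 0.125 × 159000 + 0.875 × 57000 = 19875 + 49875 = 69750
p·189000 + (1−p)·(-32500) = 69750
221500p − 32500 = 69750
p = (69750 + 32500) / 221500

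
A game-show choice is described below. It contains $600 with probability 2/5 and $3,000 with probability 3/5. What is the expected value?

$2,040

EV = 2/5 × 600 + 3/5 × 3000 = 240 + 1800 = 2040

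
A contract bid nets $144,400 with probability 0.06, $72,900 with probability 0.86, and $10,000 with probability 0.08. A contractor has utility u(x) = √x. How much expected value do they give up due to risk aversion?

E[u] = 0.06·√144400 + 0.86·√72900 + 0.08·√10000 = 0.06·380 + 0.86·270 + 0.08·100 = 263
CE = (263)² = 69169
Risk premium = EV − CE = 72158 − 69169 = 2989

$2,989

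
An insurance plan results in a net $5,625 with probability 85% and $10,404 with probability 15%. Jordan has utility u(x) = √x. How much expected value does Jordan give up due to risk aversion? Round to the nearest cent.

$92.95

E[u] = 0.85·√5625 + 0.15·√10404 = 0.85·75 + 0.15·102 = 79.05
CE = (79.05)² = 6248.9025
Risk premium = EV − CE = 6341.85 − 6248.9025 = 92.9475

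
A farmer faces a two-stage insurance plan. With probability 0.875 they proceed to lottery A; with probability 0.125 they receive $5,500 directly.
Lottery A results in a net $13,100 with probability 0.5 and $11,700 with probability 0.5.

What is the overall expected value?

EV(A) = 0.5 × 13100 + 0.5 × 11700 = 6550 + 5850 = 12400
Branch B: 5500 (certain)
Overall = 0.875 × 12400 + 0.125 × 5500 = 10850 + 687.5 = 11537.5

$11,537.50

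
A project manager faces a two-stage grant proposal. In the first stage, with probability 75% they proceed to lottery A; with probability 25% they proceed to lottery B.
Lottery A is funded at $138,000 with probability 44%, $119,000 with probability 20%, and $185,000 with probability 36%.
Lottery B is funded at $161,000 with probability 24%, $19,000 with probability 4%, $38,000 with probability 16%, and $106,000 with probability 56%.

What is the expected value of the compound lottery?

EV(A) = 0.44 × 138000 + 0.2 × 119000 + 0.36 × 185000 = 60720 + 23800 + 66600 = 151120
EV(B) = 0.24 × 161000 + 0.04 × 19000 + 0.16 × 38000 + 0.56 × 106000 = 38640 + 760 + 6080 + 59360 = 104840
Overall = 0.75 × 151120 + 0.25 × 104840 = 113340 + 26210 = 139550

$139,550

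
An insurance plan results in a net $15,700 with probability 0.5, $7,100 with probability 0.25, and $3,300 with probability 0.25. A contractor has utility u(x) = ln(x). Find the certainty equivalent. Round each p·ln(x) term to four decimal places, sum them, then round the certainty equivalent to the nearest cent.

E[u] = 0.5·ln(15700) + 0.25·ln(7100) + 0.25·ln(3300) = 4.8307 + 2.2170 + 2.0254 = 9.0731
CE = e^9.0731 ≈ 8717.61

$8,717.61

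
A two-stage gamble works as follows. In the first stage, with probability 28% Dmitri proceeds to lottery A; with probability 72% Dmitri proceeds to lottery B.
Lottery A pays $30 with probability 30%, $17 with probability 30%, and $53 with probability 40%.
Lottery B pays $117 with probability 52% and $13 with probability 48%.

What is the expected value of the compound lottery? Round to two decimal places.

$58.18

EV(A) = 0.3 × 30 + 0.3 × 17 + 0.4 × 53 = 9 + 5.1 + 21.2 = 35.3
EV(B) = 0.52 × 117 + 0.48 × 13 = 60.84 + 6.24 = 67.08
Overall = 0.28 × 35.3 + 0.72 × 67.08 = 9.884 + 48.2976 = 58.1816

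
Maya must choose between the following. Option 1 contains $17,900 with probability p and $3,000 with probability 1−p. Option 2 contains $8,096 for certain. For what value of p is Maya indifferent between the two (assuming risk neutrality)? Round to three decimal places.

p = 0.342

p·17900 + (1−p)·3000 = 8096
14900p + 3000 = 8096
p = (8096 − 3000) / 14900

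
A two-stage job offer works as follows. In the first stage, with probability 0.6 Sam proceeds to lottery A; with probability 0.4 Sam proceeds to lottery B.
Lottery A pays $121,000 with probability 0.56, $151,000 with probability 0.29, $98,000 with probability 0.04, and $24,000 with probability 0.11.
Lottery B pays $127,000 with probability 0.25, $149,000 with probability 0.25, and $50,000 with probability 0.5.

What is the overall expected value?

EV(A) = 0.56 × 121000 + 0.29 × 151000 + 0.04 × 98000 + 0.11 × 24000 = 67760 + 43790 + 3920 + 2640 = 118110
EV(B) = 0.25 × 127000 + 0.25 × 149000 + 0.5 × 50000 = 31750 + 37250 + 25000 = 94000
Overall = 0.6 × 118110 + 0.4 × 94000 = 70866 + 37600 = 108466

$108,466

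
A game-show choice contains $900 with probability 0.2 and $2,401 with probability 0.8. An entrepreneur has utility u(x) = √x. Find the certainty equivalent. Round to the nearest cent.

E[u] = 0.2·√900 + 0.8·√2401 = 0.2·30 + 0.8·49 = 45.2
CE = (45.2)² = 2043.04

$2,043.04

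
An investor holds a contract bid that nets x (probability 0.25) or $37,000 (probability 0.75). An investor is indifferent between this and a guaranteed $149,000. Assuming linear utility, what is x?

x = $485,000

0.25·x + 0.75·37000 = 149000
0.25·x = 149000 − 27750 = 121250
x = 121250 / 0.25 = 485000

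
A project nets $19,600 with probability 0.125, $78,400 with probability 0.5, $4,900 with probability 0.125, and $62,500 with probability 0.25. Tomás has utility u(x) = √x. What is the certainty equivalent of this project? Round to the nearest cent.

$52,326.56

E[u] = 0.125·√19600 + 0.5·√78400 + 0.125·√4900 + 0.25·√62500 = 0.125·140 + 0.5·280 + 0.125·70 + 0.25·250 = 228.75
CE = (228.75)² = 52326.5625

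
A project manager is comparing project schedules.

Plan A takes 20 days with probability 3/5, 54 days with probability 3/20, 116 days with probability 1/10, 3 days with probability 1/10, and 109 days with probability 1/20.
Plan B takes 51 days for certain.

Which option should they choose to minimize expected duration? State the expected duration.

Plan A (37.45 days)

Plan A = 3/5 × 20 + 3/20 × 54 + 1/10 × 116 + 1/10 × 3 + 1/20 × 109 = 12 + 8.1 + 11.6 + 0.3 + 5.45 = 37.45
Plan B: 51 (certain)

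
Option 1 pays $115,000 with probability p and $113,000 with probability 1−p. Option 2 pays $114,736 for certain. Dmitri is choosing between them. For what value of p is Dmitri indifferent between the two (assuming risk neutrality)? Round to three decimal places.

p = 0.868

p·115000 + (1−p)·113000 = 114736
2000p + 113000 = 114736
p = (114736 − 113000) / 2000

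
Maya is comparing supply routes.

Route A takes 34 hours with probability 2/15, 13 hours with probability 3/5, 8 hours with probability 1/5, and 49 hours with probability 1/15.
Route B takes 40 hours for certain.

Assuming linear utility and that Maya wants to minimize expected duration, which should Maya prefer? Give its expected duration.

Route A = 2/15 × 34 + 3/5 × 13 + 1/5 × 8 + 1/15 × 49 = 4.5333 + 7.8 + 1.6 + 3.2667 = 17.2
Route B: 40 (certain)

Route A (17.2 hours)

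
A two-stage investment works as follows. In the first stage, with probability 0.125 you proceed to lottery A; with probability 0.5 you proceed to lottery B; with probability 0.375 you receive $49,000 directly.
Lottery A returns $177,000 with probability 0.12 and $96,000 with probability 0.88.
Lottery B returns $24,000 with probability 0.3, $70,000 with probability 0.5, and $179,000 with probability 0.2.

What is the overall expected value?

$70,590

EV(A) = 0.12 × 177000 + 0.88 × 96000 = 21240 + 84480 = 105720
EV(B) = 0.3 × 24000 + 0.5 × 70000 + 0.2 × 179000 = 7200 + 35000 + 35800 = 78000
Branch C: 49000 (certain)
Overall = 0.125 × 105720 + 0.5 × 78000 + 0.375 × 49000 = 13215 + 39000 + 18375 = 70590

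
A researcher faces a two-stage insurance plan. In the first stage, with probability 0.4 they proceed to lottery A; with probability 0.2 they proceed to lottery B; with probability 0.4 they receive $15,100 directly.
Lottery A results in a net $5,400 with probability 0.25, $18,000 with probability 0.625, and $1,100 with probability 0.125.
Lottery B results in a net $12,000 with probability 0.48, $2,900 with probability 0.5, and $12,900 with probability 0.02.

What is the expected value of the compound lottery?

EV(A) = 0.25 × 5400 + 0.625 × 18000 + 0.125 × 1100 = 1350 + 11250 + 137.5 = 12737.5
EV(B) = 0.48 × 12000 + 0.5 × 2900 + 0.02 × 12900 = 5760 + 1450 + 258 = 7468
Branch C: 15100 (certain)
Overall = 0.4 × 12737.5 + 0.2 × 7468 + 0.4 × 15100 = 5095 + 1493.6 + 6040 = 12628.6

$12,628.60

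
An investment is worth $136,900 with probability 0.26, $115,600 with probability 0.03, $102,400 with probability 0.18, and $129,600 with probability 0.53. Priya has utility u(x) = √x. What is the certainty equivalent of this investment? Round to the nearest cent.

E[u] = 0.26·√136900 + 0.03·√115600 + 0.18·√102400 + 0.53·√129600 = 0.26·370 + 0.03·340 + 0.18·320 + 0.53·360 = 354.8
CE = (354.8)² = 125883.04

$125,883.04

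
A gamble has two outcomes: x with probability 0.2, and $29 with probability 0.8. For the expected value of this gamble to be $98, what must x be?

x = $374

0.2·x + 0.8·29 = 98
0.2·x = 98 − 23.2 = 74.8
x = 74.8 / 0.2 = 374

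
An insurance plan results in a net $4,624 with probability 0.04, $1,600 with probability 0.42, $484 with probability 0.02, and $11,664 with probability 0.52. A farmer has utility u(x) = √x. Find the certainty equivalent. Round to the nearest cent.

E[u] = 0.04·√4624 + 0.42·√1600 + 0.02·√484 + 0.52·√11664 = 0.04·68 + 0.42·40 + 0.02·22 + 0.52·108 = 76.12
CE = (76.12)² = 5794.2544

$5,794.25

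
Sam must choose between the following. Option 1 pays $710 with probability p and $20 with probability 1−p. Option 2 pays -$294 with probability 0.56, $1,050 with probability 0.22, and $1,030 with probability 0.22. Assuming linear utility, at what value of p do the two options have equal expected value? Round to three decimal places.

p = 0.396

EV(Option 2) = 0.56 × (-294) + 0.22 × 1050 + 0.22 × 1030 = -164.64 + 231 + 226.6 = 292.96
p·710 + (1−p)·20 = 292.96
690p + 20 = 292.96
p = (292.96 − 20) / 690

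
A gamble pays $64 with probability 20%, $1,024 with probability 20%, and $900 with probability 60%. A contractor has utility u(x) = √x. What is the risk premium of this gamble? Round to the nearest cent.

E[u] = 0.2·√64 + 0.2·√1024 + 0.6·√900 = 0.2·8 + 0.2·32 + 0.6·30 = 26
CE = (26)² = 676
Risk premium = EV − CE = 757.6 − 676 = 81.6

$81.60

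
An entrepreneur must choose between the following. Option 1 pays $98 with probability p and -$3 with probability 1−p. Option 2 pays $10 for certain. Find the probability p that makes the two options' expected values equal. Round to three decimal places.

p·98 + (1−p)·(-3) = 10
101p − 3 = 10
p = (10 + 3) / 101

p = 0.129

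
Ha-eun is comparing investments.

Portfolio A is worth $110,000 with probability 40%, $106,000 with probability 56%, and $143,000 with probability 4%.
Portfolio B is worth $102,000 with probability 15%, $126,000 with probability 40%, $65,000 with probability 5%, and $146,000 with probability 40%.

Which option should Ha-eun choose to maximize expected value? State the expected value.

Portfolio A = 0.4 × 110000 + 0.56 × 106000 + 0.04 × 143000 = 44000 + 59360 + 5720 = 109080
Portfolio B = 0.15 × 102000 + 0.4 × 126000 + 0.05 × 65000 + 0.4 × 146000 = 15300 + 50400 + 3250 + 58400 = 127350

Portfolio B ($127,350)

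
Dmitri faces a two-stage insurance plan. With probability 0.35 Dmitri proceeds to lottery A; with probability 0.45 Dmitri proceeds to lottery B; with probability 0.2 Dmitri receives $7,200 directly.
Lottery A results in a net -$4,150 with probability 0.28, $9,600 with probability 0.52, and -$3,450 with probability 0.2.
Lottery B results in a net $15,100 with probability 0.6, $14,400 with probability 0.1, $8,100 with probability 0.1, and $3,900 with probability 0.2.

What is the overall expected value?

$7,979.50

EV(A) = 0.28 × (-4150) + 0.52 × 9600 + 0.2 × (-3450) = -1162 + 4992 − 690 = 3140
EV(B) = 0.6 × 15100 + 0.1 × 14400 + 0.1 × 8100 + 0.2 × 3900 = 9060 + 1440 + 810 + 780 = 12090
Branch C: 7200 (certain)
Overall = 0.35 × 3140 + 0.45 × 12090 + 0.2 × 7200 = 1099 + 5440.5 + 1440 = 7979.5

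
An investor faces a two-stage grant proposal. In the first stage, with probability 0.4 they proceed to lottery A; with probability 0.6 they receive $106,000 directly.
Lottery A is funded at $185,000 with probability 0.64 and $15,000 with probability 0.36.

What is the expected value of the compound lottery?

EV(A) = 0.64 × 185000 + 0.36 × 15000 = 118400 + 5400 = 123800
Branch B: 106000 (certain)
Overall = 0.4 × 123800 + 0.6 × 106000 = 49520 + 63600 = 113120

$113,120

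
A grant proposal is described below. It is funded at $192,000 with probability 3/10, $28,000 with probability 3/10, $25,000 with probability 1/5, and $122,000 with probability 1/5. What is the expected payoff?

EV = 3/10 × 192000 + 3/10 × 28000 + 1/5 × 25000 + 1/5 × 122000 = 57600 + 8400 + 5000 + 24400 = 95400

$95,400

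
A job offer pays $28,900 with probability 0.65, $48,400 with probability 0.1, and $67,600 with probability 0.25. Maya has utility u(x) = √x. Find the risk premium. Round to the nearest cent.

$1,518.75

E[u] = 0.65·√28900 + 0.1·√48400 + 0.25·√67600 = 0.65·170 + 0.1·220 + 0.25·260 = 197.5
CE = (197.5)² = 39006.25
Risk premium = EV − CE = 40525 − 39006.25 = 1518.75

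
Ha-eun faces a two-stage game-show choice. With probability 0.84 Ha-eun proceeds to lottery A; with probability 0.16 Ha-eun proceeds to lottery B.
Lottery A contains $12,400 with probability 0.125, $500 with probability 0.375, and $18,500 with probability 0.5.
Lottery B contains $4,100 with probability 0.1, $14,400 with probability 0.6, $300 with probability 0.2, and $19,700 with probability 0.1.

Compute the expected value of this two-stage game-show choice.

$11,002.30

EV(A) = 0.125 × 12400 + 0.375 × 500 + 0.5 × 18500 = 1550 + 187.5 + 9250 = 10987.5
EV(B) = 0.1 × 4100 + 0.6 × 14400 + 0.2 × 300 + 0.1 × 19700 = 410 + 8640 + 60 + 1970 = 11080
Overall = 0.84 × 10987.5 + 0.16 × 11080 = 9229.5 + 1772.8 = 11002.3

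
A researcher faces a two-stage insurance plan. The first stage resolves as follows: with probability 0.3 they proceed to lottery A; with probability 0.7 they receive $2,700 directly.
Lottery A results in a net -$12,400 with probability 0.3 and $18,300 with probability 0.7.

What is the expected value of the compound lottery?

EV(A) = 0.3 × (-12400) + 0.7 × 18300 = -3720 + 12810 = 9090
Branch B: 2700 (certain)
Overall = 0.3 × 9090 + 0.7 × 2700 = 2727 + 1890 = 4617

$4,617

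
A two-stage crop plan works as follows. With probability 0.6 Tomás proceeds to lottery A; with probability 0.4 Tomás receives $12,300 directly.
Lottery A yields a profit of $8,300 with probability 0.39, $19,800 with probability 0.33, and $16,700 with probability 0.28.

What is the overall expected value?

EV(A) = 0.39 × 8300 + 0.33 × 19800 + 0.28 × 16700 = 3237 + 6534 + 4676 = 14447
Branch B: 12300 (certain)
Overall = 0.6 × 14447 + 0.4 × 12300 = 8668.2 + 4920 = 13588.2

$13,588.20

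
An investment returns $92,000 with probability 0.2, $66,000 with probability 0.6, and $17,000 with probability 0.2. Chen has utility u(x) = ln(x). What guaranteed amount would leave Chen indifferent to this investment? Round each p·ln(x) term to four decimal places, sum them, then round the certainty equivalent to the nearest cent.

E[u] = 0.2·ln(92000) + 0.6·ln(66000) + 0.2·ln(17000) = 2.2859 + 6.6584 + 1.9482 = 10.8925
CE = e^10.8925 ≈ 53771.56

$53,771.56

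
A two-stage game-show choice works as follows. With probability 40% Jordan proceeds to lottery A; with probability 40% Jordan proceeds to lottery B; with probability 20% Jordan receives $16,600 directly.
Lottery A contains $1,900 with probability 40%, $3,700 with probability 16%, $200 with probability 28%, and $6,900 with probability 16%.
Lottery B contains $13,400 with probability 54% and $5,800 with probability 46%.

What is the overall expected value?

EV(A) = 0.4 × 1900 + 0.16 × 3700 + 0.28 × 200 + 0.16 × 6900 = 760 + 592 + 56 + 1104 = 2512
EV(B) = 0.54 × 13400 + 0.46 × 5800 = 7236 + 2668 = 9904
Branch C: 16600 (certain)
Overall = 0.4 × 2512 + 0.4 × 9904 + 0.2 × 16600 = 1004.8 + 3961.6 + 3320 = 8286.4

$8,286.40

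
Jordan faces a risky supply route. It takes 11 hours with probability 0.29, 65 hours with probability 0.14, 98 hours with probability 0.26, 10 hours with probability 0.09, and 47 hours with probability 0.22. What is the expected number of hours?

49.01 hours

EV = 0.29 × 11 + 0.14 × 65 + 0.26 × 98 + 0.09 × 10 + 0.22 × 47 = 3.19 + 9.1 + 25.48 + 0.9 + 10.34 = 49.01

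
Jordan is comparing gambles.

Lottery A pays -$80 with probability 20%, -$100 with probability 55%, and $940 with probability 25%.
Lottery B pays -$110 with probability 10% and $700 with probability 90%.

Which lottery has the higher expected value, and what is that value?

Lottery A = 0.2 × (-80) + 0.55 × (-100) + 0.25 × 940 = -16 − 55 + 235 = 164
Lottery B = 0.1 × (-110) + 0.9 × 700 = -11 + 630 = 619

Lottery B ($619)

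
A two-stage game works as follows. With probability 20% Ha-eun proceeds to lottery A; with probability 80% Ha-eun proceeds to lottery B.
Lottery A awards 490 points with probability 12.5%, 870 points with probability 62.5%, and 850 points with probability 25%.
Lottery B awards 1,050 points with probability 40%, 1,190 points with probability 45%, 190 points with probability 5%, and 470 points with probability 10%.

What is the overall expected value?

EV(A) = 0.125 × 490 + 0.625 × 870 + 0.25 × 850 = 61.25 + 543.75 + 212.5 = 817.5
EV(B) = 0.4 × 1050 + 0.45 × 1190 + 0.05 × 190 + 0.1 × 470 = 420 + 535.5 + 9.5 + 47 = 1012
Overall = 0.2 × 817.5 + 0.8 × 1012 = 163.5 + 809.6 = 973.1

973.1 points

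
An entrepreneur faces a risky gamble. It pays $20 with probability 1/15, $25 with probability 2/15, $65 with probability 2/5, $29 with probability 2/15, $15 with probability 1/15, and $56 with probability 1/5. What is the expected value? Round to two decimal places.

$46.73

EV = 1/15 × 20 + 2/15 × 25 + 2/5 × 65 + 2/15 × 29 + 1/15 × 15 + 1/5 × 56 = 1.3333 + 3.3333 + 26 + 3.8667 + 1 + 11.2 = 46.7333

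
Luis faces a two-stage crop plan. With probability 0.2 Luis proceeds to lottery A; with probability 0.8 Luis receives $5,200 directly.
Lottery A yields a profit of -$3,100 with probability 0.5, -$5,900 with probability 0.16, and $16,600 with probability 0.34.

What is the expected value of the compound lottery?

$4,790

EV(A) = 0.5 × (-3100) + 0.16 × (-5900) + 0.34 × 16600 = -1550 − 944 + 5644 = 3150
Branch B: 5200 (certain)
Overall = 0.2 × 3150 + 0.8 × 5200 = 630 + 4160 = 4790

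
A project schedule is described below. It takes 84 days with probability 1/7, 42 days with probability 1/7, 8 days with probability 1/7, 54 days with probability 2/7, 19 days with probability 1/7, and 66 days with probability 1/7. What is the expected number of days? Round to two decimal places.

EV = 1/7 × 84 + 1/7 × 42 + 1/7 × 8 + 2/7 × 54 + 1/7 × 19 + 1/7 × 66 = 12 + 6 + 1.1429 + 15.4286 + 2.7143 + 9.4286 = 46.7143

46.71 days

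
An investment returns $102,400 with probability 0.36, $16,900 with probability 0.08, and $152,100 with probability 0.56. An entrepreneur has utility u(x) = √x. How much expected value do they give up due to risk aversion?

E[u] = 0.36·√102400 + 0.08·√16900 + 0.56·√152100 = 0.36·320 + 0.08·130 + 0.56·390 = 344
CE = (344)² = 118336
Risk premium = EV − CE = 123392 − 118336 = 5056

$5,056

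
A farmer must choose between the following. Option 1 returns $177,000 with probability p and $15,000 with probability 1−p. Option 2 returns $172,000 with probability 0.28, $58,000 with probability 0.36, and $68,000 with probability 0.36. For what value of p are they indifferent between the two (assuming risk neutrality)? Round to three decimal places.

p = 0.485

EV(Option 2) = 0.28 × 172000 + 0.36 × 58000 + 0.36 × 68000 = 48160 + 20880 + 24480 = 93520
p·177000 + (1−p)·15000 = 93520
162000p + 15000 = 93520
p = (93520 − 15000) / 162000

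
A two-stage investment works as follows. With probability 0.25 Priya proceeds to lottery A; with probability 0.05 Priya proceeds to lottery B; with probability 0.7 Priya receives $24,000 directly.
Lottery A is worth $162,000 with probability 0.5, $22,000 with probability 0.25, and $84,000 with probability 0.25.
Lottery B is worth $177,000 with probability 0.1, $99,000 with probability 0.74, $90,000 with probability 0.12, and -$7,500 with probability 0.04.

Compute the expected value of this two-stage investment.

EV(A) = 0.5 × 162000 + 0.25 × 22000 + 0.25 × 84000 = 81000 + 5500 + 21000 = 107500
EV(B) = 0.1 × 177000 + 0.74 × 99000 + 0.12 × 90000 + 0.04 × (-7500) = 17700 + 73260 + 10800 − 300 = 101460
Branch C: 24000 (certain)
Overall = 0.25 × 107500 + 0.05 × 101460 + 0.7 × 24000 = 26875 + 5073 + 16800 = 48748

$48,748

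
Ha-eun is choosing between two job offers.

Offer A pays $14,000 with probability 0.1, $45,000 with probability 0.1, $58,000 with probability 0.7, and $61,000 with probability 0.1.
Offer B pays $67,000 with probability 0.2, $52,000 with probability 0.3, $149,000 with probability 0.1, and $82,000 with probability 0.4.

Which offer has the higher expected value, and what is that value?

Offer B ($76,700)

Offer A = 0.1 × 14000 + 0.1 × 45000 + 0.7 × 58000 + 0.1 × 61000 = 1400 + 4500 + 40600 + 6100 = 52600
Offer B = 0.2 × 67000 + 0.3 × 52000 + 0.1 × 149000 + 0.4 × 82000 = 13400 + 15600 + 14900 + 32800 = 76700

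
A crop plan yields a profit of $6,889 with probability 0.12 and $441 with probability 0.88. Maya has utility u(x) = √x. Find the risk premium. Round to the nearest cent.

$405.93

E[u] = 0.12·√6889 + 0.88·√441 = 0.12·83 + 0.88·21 = 28.44
CE = (28.44)² = 808.8336
Risk premium = EV − CE = 1214.76 − 808.8336 = 405.9264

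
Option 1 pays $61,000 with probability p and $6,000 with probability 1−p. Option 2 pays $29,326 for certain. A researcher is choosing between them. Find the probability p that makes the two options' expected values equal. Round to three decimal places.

p·61000 + (1−p)·6000 = 29326
55000p + 6000 = 29326
p = (29326 − 6000) / 55000

p = 0.424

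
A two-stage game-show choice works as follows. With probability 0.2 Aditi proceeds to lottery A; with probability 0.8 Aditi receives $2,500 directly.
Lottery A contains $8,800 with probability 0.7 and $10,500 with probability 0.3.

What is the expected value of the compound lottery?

EV(A) = 0.7 × 8800 + 0.3 × 10500 = 6160 + 3150 = 9310
Branch B: 2500 (certain)
Overall = 0.2 × 9310 + 0.8 × 2500 = 1862 + 2000 = 3862

$3,862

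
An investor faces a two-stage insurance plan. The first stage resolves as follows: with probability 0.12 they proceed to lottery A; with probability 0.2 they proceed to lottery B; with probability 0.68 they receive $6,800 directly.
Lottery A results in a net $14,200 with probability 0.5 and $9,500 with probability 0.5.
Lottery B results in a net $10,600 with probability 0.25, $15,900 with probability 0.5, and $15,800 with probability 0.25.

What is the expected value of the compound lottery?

$8,956

EV(A) = 0.5 × 14200 + 0.5 × 9500 = 7100 + 4750 = 11850
EV(B) = 0.25 × 10600 + 0.5 × 15900 + 0.25 × 15800 = 2650 + 7950 + 3950 = 14550
Branch C: 6800 (certain)
Overall = 0.12 × 11850 + 0.2 × 14550 + 0.68 × 6800 = 1422 + 2910 + 4624 = 8956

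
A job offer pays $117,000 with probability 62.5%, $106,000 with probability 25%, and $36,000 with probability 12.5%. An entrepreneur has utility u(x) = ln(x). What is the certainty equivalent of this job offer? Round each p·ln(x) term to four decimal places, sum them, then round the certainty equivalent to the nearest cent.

E[u] = 0.625·ln(117000) + 0.25·ln(106000) + 0.125·ln(36000) = 7.2937 + 2.8928 + 1.3114 = 11.4979
CE = e^11.4979 ≈ 98508.69

$98,508.69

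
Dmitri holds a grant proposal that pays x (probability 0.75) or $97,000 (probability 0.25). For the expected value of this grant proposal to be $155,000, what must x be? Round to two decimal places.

x = $174,333.33

0.75·x + 0.25·97000 = 155000
0.75·x = 155000 − 24250 = 130750
x = 130750 / 0.75 = 174333.3333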